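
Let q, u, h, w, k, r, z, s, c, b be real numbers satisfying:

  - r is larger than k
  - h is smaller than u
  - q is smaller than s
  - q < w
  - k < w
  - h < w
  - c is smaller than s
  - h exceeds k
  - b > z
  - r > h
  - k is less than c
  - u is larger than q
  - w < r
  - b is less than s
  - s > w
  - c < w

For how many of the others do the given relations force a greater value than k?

The elements the relations force above k are h, c, w, r, s, u — no chain reaches any other.
That is 6.

6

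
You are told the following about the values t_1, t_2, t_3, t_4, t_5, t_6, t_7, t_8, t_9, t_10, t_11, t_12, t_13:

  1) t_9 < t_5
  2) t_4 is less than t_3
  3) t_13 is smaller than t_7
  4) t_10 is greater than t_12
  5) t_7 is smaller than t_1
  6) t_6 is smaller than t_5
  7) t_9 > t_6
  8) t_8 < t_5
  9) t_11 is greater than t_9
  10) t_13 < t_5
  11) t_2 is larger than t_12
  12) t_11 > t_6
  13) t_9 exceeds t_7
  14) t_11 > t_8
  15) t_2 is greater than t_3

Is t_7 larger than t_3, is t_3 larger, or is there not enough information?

undetermined

Following every chain through t_7: above t_7 we get t_9, t_11, t_1, t_5; below t_7 we get t_13.
t_3 is not reached, and no chain runs the other way from t_3 to t_7.
So the given relations leave the order of t_7 and t_3 undetermined.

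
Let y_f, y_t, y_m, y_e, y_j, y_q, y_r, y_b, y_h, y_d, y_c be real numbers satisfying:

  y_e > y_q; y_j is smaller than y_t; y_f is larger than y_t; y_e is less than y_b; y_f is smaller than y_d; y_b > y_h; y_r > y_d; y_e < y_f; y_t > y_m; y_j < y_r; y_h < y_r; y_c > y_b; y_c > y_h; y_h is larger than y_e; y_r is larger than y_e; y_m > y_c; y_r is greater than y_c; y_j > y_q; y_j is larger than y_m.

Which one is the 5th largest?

The consecutive relations fix a unique order: y_q < y_e < y_h < y_b < y_c < y_m < y_j < y_t < y_f < y_d < y_r.
Counting 5 from the largest end gives y_j.

y_j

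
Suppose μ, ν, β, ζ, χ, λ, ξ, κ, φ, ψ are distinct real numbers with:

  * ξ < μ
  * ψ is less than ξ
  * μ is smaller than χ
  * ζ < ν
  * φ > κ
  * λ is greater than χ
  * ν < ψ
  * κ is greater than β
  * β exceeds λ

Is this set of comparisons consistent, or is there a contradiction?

Every relation is compatible with ζ < ν < ψ < ξ < μ < χ < λ < β < κ < φ; the set is consistent.

consistent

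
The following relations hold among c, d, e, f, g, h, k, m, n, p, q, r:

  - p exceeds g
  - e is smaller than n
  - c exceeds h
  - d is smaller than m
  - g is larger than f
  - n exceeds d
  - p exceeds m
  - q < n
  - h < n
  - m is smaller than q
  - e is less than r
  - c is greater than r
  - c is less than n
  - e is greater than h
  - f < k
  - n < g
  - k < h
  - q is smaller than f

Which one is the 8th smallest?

Piecing the relations together gives one ordering: d < m < q < f < k < h < e < r < c < n < g < p.
Counting 8 from the smallest end gives r.

r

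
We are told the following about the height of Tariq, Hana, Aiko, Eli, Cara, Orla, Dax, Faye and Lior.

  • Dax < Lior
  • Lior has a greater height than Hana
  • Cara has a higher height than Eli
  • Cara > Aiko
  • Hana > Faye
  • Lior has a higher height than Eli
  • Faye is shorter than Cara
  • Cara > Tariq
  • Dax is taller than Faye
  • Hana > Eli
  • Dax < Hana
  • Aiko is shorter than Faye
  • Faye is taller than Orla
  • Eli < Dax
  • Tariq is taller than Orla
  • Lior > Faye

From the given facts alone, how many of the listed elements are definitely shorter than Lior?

6

From Lior the given relations immediately reach Eli, Faye, Dax, Hana.
From those, Orla, Aiko — 6 in total.
Nothing else is reachable below Lior; 6 in all.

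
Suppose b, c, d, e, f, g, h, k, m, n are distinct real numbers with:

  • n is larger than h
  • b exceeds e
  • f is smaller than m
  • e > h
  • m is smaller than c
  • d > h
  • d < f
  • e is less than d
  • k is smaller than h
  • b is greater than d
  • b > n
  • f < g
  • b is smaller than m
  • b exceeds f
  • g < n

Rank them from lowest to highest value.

k < h < e < d < f < g < n < b < m < c

The consecutive links are each given: k < h; h < e; e < d; d < f; f < g; g < n; n < b; b < m; m < c.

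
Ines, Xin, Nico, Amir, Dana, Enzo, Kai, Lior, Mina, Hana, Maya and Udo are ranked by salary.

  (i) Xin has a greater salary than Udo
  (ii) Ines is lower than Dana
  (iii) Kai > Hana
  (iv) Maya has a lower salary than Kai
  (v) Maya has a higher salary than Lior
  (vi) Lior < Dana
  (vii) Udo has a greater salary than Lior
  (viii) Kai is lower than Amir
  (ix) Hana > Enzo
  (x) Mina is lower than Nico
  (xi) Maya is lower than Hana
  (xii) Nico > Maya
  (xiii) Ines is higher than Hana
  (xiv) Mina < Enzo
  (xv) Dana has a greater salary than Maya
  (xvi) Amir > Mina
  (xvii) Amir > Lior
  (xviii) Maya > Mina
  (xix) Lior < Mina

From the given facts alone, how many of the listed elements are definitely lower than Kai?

From Kai the given relations immediately reach Maya, Hana.
From those, Lior, Mina, Enzo — 5 in total.
No other element is forced below Kai by the given relations, so the count is 5.

5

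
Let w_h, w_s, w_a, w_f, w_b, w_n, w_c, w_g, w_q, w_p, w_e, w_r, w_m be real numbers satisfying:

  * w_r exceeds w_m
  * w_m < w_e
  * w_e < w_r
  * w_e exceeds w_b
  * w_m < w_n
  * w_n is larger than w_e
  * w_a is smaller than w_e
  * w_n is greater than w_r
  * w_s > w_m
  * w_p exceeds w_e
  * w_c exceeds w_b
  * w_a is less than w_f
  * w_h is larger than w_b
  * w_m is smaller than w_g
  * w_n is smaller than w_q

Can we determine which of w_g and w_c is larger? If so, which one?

Following every chain through w_g: below w_g we get w_m.
w_c is not reached, and no chain runs the other way from w_c to w_g.
So the given relations leave the order of w_g and w_c undetermined.

undetermined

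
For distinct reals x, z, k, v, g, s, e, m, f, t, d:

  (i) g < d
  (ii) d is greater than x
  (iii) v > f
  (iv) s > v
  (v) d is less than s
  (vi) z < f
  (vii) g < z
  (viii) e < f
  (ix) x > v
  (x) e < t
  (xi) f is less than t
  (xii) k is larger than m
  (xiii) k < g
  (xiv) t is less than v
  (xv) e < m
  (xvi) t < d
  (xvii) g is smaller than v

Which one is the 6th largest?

f

The consecutive relations fix a unique order: e < m < k < g < z < f < t < v < x < d < s.
Counting 6 from the largest end gives f.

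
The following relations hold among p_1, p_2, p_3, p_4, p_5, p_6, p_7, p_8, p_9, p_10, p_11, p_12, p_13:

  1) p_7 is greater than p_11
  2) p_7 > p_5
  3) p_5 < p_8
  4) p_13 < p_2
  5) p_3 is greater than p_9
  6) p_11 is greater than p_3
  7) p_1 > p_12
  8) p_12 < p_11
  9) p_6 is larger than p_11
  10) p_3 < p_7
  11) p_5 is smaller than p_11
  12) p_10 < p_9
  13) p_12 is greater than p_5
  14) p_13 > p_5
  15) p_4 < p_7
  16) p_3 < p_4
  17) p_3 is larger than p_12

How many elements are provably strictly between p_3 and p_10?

Chaining upward from p_10 reaches: p_9, p_11, p_4, p_7, p_6.
Chaining downward from p_3 reaches: p_5, p_12, p_9.
Strictly between p_10 and p_3 are those in both lists: p_9 — 1 element.

1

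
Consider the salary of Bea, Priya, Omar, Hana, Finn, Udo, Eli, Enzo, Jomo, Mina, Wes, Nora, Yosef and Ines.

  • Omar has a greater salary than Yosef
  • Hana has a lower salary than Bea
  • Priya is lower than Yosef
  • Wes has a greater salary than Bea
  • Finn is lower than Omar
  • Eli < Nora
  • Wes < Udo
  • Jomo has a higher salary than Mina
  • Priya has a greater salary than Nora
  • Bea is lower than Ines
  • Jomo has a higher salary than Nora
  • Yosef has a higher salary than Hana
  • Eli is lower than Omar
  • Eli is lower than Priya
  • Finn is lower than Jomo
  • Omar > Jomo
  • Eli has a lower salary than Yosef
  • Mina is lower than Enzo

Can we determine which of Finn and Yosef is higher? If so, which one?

undetermined

Following every chain through Finn: above Finn we get Jomo, Omar.
Yosef is not reached, and no chain runs the other way from Yosef to Finn.
So the given relations leave the order of Finn and Yosef undetermined.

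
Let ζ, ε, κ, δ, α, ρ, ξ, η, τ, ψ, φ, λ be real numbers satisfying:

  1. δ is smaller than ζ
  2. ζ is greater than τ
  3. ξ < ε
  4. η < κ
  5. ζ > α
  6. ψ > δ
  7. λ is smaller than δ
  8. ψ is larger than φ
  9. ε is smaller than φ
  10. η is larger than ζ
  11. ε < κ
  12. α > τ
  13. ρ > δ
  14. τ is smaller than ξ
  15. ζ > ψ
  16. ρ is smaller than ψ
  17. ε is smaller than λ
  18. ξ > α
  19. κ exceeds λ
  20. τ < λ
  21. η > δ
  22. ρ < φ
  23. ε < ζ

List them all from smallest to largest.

The consecutive links are each given: τ < α; α < ξ; ξ < ε; ε < λ; λ < δ; δ < ρ; ρ < φ; φ < ψ; ψ < ζ; ζ < η; η < κ.

τ < α < ξ < ε < λ < δ < ρ < φ < ψ < ζ < η < κ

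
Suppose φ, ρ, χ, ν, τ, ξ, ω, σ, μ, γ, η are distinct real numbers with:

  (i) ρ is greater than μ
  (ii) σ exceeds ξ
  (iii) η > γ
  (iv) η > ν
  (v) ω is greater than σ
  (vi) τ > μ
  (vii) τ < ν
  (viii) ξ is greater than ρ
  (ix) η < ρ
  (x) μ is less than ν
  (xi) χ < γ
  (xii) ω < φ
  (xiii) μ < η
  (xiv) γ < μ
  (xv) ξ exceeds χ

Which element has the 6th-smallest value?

Piecing the relations together gives one ordering: χ < γ < μ < τ < ν < η < ρ < ξ < σ < ω < φ.
The 6th smallest is η.

η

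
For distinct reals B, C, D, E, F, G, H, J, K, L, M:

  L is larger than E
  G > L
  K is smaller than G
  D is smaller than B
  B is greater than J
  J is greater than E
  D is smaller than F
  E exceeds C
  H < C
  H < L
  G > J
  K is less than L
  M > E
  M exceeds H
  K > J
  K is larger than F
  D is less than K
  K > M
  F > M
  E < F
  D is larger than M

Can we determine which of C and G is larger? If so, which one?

G

Link the given pairs in sequence: C < E; E < M; M < D; D < F; F < K; K < L; L < G.
Chaining these gives C < E < M < D < F < K < L < G.
So G is larger.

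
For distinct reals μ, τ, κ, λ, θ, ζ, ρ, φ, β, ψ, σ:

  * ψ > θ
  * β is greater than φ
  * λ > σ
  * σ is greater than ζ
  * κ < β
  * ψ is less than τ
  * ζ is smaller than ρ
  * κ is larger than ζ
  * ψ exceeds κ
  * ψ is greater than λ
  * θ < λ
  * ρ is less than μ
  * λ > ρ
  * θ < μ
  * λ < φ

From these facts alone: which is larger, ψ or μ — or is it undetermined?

undetermined

Following every chain through μ: below μ we get ζ, ρ, θ.
ψ is not reached, and no chain runs the other way from ψ to μ.
So the given relations leave the order of μ and ψ undetermined.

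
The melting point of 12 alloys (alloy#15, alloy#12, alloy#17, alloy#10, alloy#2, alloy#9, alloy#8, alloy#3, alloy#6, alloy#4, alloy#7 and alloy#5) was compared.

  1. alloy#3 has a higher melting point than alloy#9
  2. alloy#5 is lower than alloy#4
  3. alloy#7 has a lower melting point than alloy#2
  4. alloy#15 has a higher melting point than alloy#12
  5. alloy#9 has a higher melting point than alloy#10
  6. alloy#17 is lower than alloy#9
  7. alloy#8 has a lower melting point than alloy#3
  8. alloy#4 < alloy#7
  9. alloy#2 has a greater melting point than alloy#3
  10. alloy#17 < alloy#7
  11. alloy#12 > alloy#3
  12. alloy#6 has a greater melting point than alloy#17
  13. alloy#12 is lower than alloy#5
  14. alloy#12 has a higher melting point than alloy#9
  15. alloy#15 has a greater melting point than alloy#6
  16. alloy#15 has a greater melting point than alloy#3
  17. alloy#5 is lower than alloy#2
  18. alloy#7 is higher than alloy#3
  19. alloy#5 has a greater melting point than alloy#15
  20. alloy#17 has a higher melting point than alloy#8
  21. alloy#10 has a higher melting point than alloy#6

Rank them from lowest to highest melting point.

alloy#8 < alloy#17 < alloy#6 < alloy#10 < alloy#9 < alloy#3 < alloy#12 < alloy#15 < alloy#5 < alloy#4 < alloy#7 < alloy#2

Each adjacent pair is fixed by a given relation: alloy#8 < alloy#17; alloy#17 < alloy#6; alloy#6 < alloy#10; alloy#10 < alloy#9; alloy#9 < alloy#3; alloy#3 < alloy#12; alloy#12 < alloy#15; alloy#15 < alloy#5; alloy#5 < alloy#4; alloy#4 < alloy#7; alloy#7 < alloy#2. Chaining them end to end gives the full order.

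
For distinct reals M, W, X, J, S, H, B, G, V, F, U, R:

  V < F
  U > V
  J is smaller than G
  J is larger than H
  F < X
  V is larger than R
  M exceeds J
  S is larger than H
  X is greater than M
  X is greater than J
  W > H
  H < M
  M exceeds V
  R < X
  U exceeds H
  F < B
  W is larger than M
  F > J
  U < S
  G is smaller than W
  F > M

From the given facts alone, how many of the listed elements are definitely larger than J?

The elements the relations force above J are G, M, F, X, B, W — no chain reaches any other.
That is 6.

6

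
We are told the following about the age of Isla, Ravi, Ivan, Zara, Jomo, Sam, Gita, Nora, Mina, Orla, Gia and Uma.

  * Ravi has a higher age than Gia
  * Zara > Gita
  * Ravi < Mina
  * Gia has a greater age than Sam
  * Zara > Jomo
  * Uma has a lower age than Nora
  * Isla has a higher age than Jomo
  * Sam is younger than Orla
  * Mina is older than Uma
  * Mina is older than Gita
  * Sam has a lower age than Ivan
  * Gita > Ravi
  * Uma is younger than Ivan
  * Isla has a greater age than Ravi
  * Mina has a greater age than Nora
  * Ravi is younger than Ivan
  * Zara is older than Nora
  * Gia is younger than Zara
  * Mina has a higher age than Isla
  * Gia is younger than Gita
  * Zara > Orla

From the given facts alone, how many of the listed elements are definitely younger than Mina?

From Mina the given relations immediately reach Uma, Ravi, Nora, Gita, Isla.
From those, Gia, Jomo — 7 in total.
From those, Sam — 8 in total.
No other element is forced below Mina by the given relations, so the count is 8.

8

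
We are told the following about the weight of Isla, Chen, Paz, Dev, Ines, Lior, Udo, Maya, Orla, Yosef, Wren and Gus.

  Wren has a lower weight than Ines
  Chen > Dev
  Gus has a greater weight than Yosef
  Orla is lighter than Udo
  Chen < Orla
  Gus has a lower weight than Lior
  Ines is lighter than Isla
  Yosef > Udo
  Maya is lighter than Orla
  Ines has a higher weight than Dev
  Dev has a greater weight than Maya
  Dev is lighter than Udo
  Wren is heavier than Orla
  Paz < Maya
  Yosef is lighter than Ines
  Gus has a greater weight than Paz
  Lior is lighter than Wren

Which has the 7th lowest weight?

Yosef

Chaining the given pairs: Paz < Maya < Dev < Chen < Orla < Udo < Yosef < Gus < Lior < Wren < Ines < Isla.
Counting 7 from the smallest end gives Yosef.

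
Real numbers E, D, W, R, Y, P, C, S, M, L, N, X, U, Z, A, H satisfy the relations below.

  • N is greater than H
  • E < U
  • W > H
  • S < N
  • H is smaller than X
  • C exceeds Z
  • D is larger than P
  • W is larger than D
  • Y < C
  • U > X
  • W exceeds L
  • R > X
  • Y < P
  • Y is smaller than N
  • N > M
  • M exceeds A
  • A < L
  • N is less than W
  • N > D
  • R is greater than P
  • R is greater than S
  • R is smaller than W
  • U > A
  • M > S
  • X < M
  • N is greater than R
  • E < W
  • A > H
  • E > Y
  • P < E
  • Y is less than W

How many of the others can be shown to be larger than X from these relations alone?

5

From X the given relations immediately reach R, M, U.
From those, N, W — 5 in total.
No other element is forced above X by the given relations, so the count is 5.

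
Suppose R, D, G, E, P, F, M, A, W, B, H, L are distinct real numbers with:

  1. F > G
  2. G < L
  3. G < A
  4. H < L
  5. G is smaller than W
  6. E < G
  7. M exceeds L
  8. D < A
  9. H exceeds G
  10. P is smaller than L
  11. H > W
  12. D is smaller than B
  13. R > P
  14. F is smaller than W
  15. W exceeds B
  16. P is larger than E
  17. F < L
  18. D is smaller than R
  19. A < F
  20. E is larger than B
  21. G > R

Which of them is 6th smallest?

The consecutive relations fix a unique order: D < B < E < P < R < G < A < F < W < H < L < M.
The 6th smallest is G.

G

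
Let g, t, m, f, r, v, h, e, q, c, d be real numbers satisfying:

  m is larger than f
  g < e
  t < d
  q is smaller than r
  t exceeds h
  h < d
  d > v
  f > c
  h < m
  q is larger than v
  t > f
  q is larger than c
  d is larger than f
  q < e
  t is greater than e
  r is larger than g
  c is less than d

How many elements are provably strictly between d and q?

The relations place q below d. An element lies strictly between them when it is forced above q and also forced below d.
Above q: {e, r, t}. Below d: {v, h, g, c, e, f, t}.
Intersection: {e, t} — 2.

2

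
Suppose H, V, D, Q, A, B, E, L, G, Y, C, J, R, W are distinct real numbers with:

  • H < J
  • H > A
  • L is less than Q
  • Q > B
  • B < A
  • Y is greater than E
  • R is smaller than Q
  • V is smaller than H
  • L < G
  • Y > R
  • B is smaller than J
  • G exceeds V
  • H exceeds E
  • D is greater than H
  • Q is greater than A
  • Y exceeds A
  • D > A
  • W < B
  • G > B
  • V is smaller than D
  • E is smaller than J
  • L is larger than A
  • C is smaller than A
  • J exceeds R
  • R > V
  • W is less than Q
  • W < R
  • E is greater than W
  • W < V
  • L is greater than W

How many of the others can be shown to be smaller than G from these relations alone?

The elements the relations force below G are W, V, B, C, A, L — no chain reaches any other.
That is 6.

6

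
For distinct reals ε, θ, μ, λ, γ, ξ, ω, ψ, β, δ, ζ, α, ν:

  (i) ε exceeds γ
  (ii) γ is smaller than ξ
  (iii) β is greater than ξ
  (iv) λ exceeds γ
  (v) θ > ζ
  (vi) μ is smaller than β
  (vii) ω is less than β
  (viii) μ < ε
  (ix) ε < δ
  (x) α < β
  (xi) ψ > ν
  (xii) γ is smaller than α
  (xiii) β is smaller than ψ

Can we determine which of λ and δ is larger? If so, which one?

Following every chain through λ: below λ we get γ.
δ is not reached, and no chain runs the other way from δ to λ.
So the given relations leave the order of λ and δ undetermined.

undetermined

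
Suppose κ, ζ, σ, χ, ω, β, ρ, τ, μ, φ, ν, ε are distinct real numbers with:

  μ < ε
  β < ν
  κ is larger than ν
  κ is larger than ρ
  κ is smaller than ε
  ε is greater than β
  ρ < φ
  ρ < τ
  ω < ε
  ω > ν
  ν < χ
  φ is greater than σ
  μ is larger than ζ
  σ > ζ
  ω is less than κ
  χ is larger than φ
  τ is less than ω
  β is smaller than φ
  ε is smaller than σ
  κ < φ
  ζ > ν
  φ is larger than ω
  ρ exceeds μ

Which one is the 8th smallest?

The consecutive relations fix a unique order: β < ν < ζ < μ < ρ < τ < ω < κ < ε < σ < φ < χ.
The 8th smallest is κ.

κ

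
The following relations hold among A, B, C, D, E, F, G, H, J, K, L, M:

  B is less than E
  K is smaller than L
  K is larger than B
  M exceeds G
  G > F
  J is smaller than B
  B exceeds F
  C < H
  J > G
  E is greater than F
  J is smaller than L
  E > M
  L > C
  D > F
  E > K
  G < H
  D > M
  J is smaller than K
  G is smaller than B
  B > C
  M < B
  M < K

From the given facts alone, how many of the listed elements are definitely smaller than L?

7

From L the given relations immediately reach C, J, K.
From those, G, M, B — 6 in total.
From those, F — 7 in total.
Nothing else is reachable below L; 7 in all.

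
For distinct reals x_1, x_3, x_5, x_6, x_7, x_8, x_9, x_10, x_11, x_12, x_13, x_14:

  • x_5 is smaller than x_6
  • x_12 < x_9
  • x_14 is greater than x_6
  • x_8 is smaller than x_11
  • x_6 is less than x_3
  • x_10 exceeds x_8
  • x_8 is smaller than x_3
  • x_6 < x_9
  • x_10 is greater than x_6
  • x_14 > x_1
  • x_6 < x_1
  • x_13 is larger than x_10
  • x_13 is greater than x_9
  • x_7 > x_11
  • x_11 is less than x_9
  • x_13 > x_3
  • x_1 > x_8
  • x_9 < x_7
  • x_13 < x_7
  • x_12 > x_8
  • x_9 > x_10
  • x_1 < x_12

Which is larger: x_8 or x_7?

x_8 < x_1 and x_1 < x_12 give x_8 < x_12.
With x_12 < x_9: x_8 < x_1 < x_12 < x_9.
Then x_9 < x_13 extends the chain to x_13.
Then x_13 < x_7 extends the chain to x_7.
So x_8 < x_7; x_7 is the larger of the two.

x_7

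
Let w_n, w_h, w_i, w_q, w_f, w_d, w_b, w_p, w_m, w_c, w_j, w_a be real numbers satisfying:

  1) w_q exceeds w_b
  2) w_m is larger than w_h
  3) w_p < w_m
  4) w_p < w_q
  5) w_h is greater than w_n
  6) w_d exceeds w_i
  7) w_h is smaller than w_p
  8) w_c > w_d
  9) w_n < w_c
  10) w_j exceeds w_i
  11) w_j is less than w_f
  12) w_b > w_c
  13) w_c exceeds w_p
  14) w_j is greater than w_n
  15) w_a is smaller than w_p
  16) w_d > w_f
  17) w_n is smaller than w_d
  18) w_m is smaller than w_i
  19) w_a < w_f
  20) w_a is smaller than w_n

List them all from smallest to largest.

w_a < w_n < w_h < w_p < w_m < w_i < w_j < w_f < w_d < w_c < w_b < w_q

Nothing is placed below w_a, so it is least; from there w_a < w_n; w_n < w_h; w_h < w_p; w_p < w_m; w_m < w_i; w_i < w_j; w_j < w_f; w_f < w_d; w_d < w_c; w_c < w_b; w_b < w_q, each given directly.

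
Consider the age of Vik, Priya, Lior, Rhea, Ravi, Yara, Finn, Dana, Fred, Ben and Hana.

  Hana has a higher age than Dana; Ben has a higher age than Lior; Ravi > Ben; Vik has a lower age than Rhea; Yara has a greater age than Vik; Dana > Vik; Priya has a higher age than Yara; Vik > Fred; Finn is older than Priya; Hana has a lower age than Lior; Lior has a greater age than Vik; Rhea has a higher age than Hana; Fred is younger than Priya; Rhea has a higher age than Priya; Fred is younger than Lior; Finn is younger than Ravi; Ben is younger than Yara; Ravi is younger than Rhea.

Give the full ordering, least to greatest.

Fred < Vik < Dana < Hana < Lior < Ben < Yara < Priya < Finn < Ravi < Rhea

Nothing is placed below Fred, so it is least; from there Fred < Vik; Vik < Dana; Dana < Hana; Hana < Lior; Lior < Ben; Ben < Yara; Yara < Priya; Priya < Finn; Finn < Ravi; Ravi < Rhea, each given directly.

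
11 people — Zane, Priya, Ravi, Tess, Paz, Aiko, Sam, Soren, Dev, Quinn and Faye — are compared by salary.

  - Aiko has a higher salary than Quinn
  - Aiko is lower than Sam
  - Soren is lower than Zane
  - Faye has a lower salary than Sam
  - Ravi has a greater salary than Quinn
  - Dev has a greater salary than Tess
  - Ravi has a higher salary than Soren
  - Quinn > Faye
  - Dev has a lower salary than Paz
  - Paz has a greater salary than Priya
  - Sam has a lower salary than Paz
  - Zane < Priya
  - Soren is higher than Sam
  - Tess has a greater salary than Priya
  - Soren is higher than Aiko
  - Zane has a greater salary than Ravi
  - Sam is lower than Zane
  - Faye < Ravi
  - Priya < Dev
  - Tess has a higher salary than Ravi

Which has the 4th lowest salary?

Piecing the relations together gives one ordering: Faye < Quinn < Aiko < Sam < Soren < Ravi < Zane < Priya < Tess < Dev < Paz.
Counting 4 from the smallest end gives Sam.

Sam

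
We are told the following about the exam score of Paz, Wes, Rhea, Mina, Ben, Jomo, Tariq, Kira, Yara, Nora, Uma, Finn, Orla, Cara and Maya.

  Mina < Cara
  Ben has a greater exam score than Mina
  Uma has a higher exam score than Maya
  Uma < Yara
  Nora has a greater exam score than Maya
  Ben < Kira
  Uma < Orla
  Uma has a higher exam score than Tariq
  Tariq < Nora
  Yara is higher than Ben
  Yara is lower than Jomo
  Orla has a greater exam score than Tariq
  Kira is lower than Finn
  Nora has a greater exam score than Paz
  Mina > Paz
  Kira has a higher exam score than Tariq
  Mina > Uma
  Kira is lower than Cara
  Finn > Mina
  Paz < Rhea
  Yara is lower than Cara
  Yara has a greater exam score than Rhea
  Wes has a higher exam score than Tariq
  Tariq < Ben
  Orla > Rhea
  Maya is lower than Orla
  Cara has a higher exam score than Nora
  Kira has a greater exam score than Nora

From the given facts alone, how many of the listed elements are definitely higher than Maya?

The elements the relations force above Maya are Uma, Mina, Ben, Yara, Nora, Kira, Orla, Cara, Jomo, Finn — no chain reaches any other.
That is 10.

10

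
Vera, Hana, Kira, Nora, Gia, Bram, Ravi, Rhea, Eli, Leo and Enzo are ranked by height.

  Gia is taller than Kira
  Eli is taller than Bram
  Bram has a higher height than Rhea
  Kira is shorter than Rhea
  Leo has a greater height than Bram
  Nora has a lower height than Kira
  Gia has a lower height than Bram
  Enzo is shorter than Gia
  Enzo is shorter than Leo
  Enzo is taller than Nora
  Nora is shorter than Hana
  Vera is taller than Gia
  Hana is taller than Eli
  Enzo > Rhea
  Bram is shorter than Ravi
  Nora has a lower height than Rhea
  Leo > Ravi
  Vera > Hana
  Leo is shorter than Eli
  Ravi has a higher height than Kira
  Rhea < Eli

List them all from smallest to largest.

Nora < Kira < Rhea < Enzo < Gia < Bram < Ravi < Leo < Eli < Hana < Vera

The consecutive links are each given: Nora < Kira; Kira < Rhea; Rhea < Enzo; Enzo < Gia; Gia < Bram; Bram < Ravi; Ravi < Leo; Leo < Eli; Eli < Hana; Hana < Vera.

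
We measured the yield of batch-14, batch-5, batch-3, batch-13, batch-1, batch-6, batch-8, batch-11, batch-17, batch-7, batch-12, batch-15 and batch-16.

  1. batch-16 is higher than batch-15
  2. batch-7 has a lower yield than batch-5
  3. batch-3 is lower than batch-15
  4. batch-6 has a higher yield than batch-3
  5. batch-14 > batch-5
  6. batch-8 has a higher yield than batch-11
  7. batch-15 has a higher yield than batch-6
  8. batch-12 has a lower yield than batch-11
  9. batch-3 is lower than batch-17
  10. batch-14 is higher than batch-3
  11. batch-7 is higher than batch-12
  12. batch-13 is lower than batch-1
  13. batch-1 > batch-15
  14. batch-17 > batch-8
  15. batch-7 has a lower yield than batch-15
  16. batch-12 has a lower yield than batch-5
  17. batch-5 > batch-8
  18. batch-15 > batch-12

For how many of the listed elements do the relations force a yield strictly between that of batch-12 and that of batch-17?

The relations place batch-12 below batch-17. An element lies strictly between them when it is forced above batch-12 and also forced below batch-17.
Above batch-12: {batch-11, batch-8, batch-7, batch-5, batch-15, batch-14, batch-1, batch-16}. Below batch-17: {batch-11, batch-8, batch-3}.
Intersection: {batch-11, batch-8} — 2.

2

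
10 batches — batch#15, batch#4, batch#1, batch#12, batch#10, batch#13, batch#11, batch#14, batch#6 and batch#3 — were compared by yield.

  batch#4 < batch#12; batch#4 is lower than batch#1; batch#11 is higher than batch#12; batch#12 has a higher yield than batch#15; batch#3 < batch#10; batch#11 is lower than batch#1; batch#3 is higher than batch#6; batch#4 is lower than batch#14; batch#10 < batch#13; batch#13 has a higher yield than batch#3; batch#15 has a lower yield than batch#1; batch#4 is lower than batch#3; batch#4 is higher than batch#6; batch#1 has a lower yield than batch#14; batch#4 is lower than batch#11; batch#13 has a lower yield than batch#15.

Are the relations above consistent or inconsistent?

Every relation is compatible with batch#6 < batch#4 < batch#3 < batch#10 < batch#13 < batch#15 < batch#12 < batch#11 < batch#1 < batch#14; the set is consistent.

consistent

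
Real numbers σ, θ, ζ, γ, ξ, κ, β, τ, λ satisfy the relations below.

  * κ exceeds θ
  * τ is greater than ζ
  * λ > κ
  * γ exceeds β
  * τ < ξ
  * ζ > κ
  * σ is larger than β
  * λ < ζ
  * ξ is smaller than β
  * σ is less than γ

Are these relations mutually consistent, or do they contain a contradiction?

consistent

Every relation is compatible with θ < κ < λ < ζ < τ < ξ < β < σ < γ; the set is consistent.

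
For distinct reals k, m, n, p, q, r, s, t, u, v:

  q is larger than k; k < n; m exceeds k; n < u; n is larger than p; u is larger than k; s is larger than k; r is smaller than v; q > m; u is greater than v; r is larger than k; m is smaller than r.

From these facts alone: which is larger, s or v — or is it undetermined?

undetermined

Following every chain through s: below s we get k.
v is not reached, and no chain runs the other way from v to s.
So the given relations leave the order of s and v undetermined.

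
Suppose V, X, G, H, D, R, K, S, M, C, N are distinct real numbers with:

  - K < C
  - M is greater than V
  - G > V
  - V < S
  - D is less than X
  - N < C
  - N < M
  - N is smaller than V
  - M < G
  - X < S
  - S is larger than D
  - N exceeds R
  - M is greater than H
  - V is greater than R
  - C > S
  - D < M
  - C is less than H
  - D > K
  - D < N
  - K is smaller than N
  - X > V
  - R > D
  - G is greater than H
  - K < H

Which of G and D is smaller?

D < R < N < V < X < S < C < H < M < G, by transitivity through R, N, V, X, S, C, H, M.
So D < G; D is the smaller of the two.

D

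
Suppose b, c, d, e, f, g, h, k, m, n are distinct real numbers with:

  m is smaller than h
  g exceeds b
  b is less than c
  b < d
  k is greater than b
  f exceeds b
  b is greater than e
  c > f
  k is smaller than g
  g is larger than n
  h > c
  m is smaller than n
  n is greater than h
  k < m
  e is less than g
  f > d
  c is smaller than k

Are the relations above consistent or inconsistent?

consistent

The single ordering e < b < d < f < c < k < m < h < n < g satisfies every listed relation, so no contradiction arises.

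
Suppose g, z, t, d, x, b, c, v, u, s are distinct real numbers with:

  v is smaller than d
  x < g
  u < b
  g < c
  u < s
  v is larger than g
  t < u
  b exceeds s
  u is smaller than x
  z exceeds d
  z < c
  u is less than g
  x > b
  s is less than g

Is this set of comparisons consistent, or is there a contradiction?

consistent

Every relation is compatible with t < u < s < b < x < g < v < d < z < c; the set is consistent.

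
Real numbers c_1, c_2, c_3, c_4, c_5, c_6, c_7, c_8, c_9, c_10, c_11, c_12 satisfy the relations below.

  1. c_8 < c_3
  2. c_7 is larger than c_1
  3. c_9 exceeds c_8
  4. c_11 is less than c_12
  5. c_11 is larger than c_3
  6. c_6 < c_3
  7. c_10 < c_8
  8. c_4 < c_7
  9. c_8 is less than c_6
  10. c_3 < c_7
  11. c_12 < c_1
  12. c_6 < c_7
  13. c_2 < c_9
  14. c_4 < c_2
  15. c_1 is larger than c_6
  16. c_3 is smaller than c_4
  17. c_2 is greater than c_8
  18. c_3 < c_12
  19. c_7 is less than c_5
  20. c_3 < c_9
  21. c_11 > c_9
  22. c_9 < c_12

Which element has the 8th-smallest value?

c_11

Piecing the relations together gives one ordering: c_10 < c_8 < c_6 < c_3 < c_4 < c_2 < c_9 < c_11 < c_12 < c_1 < c_7 < c_5.
Counting 8 from the smallest end gives c_11.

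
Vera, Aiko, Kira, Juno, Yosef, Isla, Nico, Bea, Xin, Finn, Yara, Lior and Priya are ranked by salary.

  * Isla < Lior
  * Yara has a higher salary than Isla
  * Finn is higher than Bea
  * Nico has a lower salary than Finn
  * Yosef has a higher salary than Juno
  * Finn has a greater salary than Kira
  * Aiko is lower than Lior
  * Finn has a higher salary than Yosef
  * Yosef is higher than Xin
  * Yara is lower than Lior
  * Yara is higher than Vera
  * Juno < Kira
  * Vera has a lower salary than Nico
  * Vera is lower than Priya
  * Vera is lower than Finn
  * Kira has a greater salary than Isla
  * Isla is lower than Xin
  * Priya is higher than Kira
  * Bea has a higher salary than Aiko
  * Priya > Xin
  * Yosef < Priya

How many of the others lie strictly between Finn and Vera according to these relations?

1

Chaining upward from Vera reaches: Nico, Yara, Priya, Lior.
Chaining downward from Finn reaches: Aiko, Isla, Nico, Xin, Juno, Bea, Kira, Yosef.
Strictly between Vera and Finn are those in both lists: Nico — 1 element.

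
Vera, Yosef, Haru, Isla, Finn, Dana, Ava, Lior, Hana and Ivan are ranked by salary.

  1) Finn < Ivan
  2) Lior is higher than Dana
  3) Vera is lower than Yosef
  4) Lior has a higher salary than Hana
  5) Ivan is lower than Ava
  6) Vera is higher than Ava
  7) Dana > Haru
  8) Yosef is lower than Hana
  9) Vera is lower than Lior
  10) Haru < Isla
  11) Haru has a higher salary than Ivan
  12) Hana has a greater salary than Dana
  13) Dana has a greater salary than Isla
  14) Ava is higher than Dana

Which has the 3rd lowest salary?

Haru

Piecing the relations together gives one ordering: Finn < Ivan < Haru < Isla < Dana < Ava < Vera < Yosef < Hana < Lior.
Counting 3 from the smallest end gives Haru.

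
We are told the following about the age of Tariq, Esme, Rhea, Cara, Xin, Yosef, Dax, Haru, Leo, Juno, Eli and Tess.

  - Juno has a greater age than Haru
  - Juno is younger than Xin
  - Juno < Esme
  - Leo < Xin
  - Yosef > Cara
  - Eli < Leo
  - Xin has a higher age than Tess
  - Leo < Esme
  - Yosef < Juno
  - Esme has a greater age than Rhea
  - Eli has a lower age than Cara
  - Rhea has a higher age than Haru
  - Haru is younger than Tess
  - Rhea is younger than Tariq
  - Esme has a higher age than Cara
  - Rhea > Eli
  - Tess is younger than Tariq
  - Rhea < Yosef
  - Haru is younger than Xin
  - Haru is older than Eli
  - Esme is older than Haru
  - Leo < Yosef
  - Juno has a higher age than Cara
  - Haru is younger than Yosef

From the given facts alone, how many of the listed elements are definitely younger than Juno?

Directly below Juno: Haru, Cara, Yosef.
One step further: Eli, Rhea, Leo (6 so far).
Nothing else is reachable below Juno; 6 in all.

6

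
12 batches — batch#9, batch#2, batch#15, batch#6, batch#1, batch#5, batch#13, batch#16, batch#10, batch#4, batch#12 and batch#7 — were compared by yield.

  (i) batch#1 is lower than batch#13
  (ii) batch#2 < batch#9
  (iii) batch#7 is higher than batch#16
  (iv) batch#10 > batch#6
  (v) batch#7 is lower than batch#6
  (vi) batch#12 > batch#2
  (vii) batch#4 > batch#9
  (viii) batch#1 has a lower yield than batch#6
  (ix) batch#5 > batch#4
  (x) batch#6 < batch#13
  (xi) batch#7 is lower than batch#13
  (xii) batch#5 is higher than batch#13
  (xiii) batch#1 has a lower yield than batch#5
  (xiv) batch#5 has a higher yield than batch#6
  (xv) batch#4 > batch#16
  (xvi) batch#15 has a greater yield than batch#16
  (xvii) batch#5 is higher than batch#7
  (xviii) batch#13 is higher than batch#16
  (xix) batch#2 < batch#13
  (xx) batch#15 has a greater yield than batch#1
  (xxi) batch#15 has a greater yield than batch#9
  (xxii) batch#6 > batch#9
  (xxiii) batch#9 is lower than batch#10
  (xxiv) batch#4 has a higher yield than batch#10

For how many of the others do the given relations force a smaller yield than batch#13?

6

The elements the relations force below batch#13 are batch#2, batch#16, batch#1, batch#7, batch#9, batch#6 — no chain reaches any other.
That is 6.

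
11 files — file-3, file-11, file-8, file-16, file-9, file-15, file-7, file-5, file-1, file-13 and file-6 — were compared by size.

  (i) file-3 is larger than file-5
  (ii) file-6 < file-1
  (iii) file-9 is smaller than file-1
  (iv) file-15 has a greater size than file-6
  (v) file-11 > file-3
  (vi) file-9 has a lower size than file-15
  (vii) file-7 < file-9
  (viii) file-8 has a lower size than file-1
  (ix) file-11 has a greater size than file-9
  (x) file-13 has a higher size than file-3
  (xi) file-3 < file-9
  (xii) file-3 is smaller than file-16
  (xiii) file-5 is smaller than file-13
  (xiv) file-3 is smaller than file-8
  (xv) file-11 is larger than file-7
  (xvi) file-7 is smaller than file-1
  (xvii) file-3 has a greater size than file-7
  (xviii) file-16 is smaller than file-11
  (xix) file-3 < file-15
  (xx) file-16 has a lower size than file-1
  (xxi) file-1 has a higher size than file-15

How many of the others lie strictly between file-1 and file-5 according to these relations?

Chaining upward from file-5 reaches: file-3, file-16, file-9, file-8, file-15, file-13, file-11.
Chaining downward from file-1 reaches: file-7, file-6, file-3, file-16, file-9, file-8, file-15.
Strictly between file-5 and file-1 are those in both lists: file-3, file-16, file-9, file-8, file-15 — 5 elements.

5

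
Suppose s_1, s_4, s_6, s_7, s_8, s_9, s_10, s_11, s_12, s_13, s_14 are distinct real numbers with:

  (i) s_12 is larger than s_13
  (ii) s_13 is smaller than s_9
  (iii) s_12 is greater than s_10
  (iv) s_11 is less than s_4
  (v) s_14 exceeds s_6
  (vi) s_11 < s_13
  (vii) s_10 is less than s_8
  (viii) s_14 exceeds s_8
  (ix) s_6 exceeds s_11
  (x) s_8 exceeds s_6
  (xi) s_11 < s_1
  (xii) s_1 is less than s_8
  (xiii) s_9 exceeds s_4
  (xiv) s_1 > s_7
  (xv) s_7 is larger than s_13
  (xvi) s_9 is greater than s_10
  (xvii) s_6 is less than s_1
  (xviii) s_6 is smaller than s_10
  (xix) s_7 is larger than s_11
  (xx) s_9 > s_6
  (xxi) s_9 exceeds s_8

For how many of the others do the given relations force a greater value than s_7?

Directly above s_7: s_1.
One step further: s_8 (2 so far).
One step further: s_9, s_14 (4 so far).
No other element is forced above s_7 by the given relations, so the count is 4.

4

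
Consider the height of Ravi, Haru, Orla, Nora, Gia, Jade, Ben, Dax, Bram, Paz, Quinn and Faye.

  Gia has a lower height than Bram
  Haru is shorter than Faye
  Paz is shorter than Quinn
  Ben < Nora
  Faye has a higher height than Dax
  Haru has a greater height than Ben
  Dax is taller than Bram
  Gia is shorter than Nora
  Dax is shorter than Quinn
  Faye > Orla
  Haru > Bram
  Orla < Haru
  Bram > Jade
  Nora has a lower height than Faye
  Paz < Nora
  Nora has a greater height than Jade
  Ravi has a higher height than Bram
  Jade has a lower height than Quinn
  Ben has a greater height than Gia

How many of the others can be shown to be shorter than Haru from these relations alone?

5

Directly below Haru: Ben, Orla, Bram.
One step further: Gia, Jade (5 so far).
Nothing else is reachable below Haru; 5 in all.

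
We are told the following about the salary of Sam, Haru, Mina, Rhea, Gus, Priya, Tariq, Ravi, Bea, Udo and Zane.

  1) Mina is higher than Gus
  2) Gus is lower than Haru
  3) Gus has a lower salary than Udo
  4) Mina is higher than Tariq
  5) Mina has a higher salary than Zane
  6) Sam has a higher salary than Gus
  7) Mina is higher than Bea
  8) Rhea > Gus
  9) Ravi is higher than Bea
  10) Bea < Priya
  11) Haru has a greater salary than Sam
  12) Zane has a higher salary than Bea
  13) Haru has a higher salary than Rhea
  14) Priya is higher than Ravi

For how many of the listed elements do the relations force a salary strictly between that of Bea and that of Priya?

1

Chaining upward from Bea reaches: Zane, Ravi, Mina.
Chaining downward from Priya reaches: Ravi.
Strictly between Bea and Priya are those in both lists: Ravi — 1 element.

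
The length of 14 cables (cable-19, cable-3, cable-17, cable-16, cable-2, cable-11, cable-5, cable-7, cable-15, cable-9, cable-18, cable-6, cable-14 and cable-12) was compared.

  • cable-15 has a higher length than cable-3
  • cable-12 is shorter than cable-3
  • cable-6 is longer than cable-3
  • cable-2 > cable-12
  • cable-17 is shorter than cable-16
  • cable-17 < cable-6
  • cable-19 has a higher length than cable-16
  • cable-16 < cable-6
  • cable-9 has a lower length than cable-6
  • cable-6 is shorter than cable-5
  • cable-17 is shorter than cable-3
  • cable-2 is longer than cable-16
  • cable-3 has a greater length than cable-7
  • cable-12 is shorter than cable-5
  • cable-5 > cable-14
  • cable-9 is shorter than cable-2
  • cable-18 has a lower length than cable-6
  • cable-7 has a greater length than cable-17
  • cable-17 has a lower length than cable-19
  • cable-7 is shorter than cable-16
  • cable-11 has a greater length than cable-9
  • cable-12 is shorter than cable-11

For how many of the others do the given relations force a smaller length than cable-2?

5

The elements the relations force below cable-2 are cable-17, cable-7, cable-16, cable-9, cable-12 — no chain reaches any other.
That is 5.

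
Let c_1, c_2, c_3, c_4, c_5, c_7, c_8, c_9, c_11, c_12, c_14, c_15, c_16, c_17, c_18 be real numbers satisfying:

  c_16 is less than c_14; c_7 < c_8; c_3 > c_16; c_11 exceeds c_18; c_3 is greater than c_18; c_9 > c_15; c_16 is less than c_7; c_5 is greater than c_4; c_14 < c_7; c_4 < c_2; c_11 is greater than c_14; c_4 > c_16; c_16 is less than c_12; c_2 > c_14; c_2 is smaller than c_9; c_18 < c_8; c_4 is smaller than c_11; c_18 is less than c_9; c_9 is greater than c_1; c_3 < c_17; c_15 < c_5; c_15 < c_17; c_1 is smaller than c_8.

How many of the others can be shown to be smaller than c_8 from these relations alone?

Directly below c_8: c_7, c_18, c_1.
One step further: c_16, c_14 (5 so far).
No other element is forced below c_8 by the given relations, so the count is 5.

5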